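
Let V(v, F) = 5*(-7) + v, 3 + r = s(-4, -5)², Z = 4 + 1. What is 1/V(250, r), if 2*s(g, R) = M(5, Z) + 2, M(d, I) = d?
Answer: 1/215 ≈ 0.0046512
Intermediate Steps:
Z = 5
s(g, R) = 7/2 (s(g, R) = (5 + 2)/2 = (½)*7 = 7/2)
r = 37/4 (r = -3 + (7/2)² = -3 + 49/4 = 37/4 ≈ 9.2500)
V(v, F) = -35 + v
1/V(250, r) = 1/(-35 + 250) = 1/215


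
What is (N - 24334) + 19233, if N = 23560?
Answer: 18459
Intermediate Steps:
(N - 24334) + 19233 = (23560 - 24334) + 19233 = -774 + 19233 = 18459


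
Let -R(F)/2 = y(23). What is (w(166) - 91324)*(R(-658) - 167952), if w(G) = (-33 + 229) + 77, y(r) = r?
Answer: 15296385898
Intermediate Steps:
R(F) = -46 (R(F) = -2*23 = -46)
w(G) = 273 (w(G) = 196 + 77 = 273)
(w(166) - 91324)*(R(-658) - 167952) = (273 - 91324)*(-46 - 167952) = -91051*(-167998) = 15296385898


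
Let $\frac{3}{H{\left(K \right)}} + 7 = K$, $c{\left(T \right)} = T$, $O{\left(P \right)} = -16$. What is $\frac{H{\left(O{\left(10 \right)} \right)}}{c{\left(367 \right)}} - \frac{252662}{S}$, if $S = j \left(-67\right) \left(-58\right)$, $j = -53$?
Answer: $\frac{1066051034}{869245739} \approx 1.2264$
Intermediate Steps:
$H{\left(K \right)} = \frac{3}{-7 + K}$
$S = -205958$ ($S = \left(-53\right) \left(-67\right) \left(-58\right) = 3551 \left(-58\right) = -205958$)
$\frac{H{\left(O{\left(10 \right)} \right)}}{c{\left(367 \right)}} - \frac{252662}{S} = \frac{3 \frac{1}{-7 - 16}}{367} - \frac{252662}{-205958} = \frac{3}{-23} \cdot \frac{1}{367} - - \frac{126331}{102979} = 3 \left(- \frac{1}{23}\right) \frac{1}{367} + \frac{126331}{102979} = \left(- \frac{3}{23}\right) \frac{1}{367} + \frac{126331}{102979} = - \frac{3}{8441} + \frac{126331}{102979} = \frac{1066051034}{869245739}$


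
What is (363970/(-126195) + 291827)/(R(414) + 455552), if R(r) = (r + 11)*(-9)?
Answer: 7365348859/11401137753 ≈ 0.64602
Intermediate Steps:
R(r) = -99 - 9*r (R(r) = (11 + r)*(-9) = -99 - 9*r)
(363970/(-126195) + 291827)/(R(414) + 455552) = (363970/(-126195) + 291827)/((-99 - 9*414) + 455552) = (363970*(-1/126195) + 291827)/((-99 - 3726) + 455552) = (-72794/25239 + 291827)/(-3825 + 455552) = (7365348859/25239)/451727 = (7365348859/25239)*(1/451727) = 7365348859/11401137753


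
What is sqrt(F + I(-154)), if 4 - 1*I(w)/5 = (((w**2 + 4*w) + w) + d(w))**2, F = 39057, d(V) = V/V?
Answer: 2*I*sqrt(658196242) ≈ 51311.0*I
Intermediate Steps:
d(V) = 1
I(w) = 20 - 5*(1 + w**2 + 5*w)**2 (I(w) = 20 - 5*(((w**2 + 4*w) + w) + 1)**2 = 20 - 5*((w**2 + 5*w) + 1)**2 = 20 - 5*(1 + w**2 + 5*w)**2)
sqrt(F + I(-154)) = sqrt(39057 + (20 - 5*(1 + (-154)**2 + 5*(-154))**2)) = sqrt(39057 + (20 - 5*(1 + 23716 - 770)**2)) = sqrt(39057 + (20 - 5*22947**2)) = sqrt(39057 + (20 - 5*526564809)) = sqrt(39057 + (20 - 2632824045)) = sqrt(39057 - 2632824025) = sqrt(-2632784968) = 2*I*sqrt(658196242)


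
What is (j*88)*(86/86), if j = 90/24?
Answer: 330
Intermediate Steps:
j = 15/4 (j = 90*(1/24) = 15/4 ≈ 3.7500)
(j*88)*(86/86) = ((15/4)*88)*(86/86) = 330*(86*(1/86)) = 330*1 = 330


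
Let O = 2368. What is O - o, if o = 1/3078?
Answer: 7288703/3078 ≈ 2368.0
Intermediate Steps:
o = 1/3078 ≈ 0.00032489
O - o = 2368 - 1*1/3078 = 2368 - 1/3078 = 7288703/3078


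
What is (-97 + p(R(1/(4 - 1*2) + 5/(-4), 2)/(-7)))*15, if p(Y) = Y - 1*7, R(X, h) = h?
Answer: -10950/7 ≈ -1564.3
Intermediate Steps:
p(Y) = -7 + Y (p(Y) = Y - 7 = -7 + Y)
(-97 + p(R(1/(4 - 1*2) + 5/(-4), 2)/(-7)))*15 = (-97 + (-7 + 2/(-7)))*15 = (-97 + (-7 + 2*(-1/7)))*15 = (-97 + (-7 - 2/7))*15 = (-97 - 51/7)*15 = -730/7*15 = -10950/7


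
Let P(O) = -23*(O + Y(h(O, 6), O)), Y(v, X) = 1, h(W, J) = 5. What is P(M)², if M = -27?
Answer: 357604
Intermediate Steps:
P(O) = -23 - 23*O (P(O) = -23*(O + 1) = -23*(1 + O) = -23 - 23*O)
P(M)² = (-23 - 23*(-27))² = (-23 + 621)² = 598² = 357604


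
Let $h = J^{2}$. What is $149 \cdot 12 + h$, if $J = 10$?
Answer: $1888$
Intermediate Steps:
$h = 100$ ($h = 10^{2} = 100$)
$149 \cdot 12 + h = 149 \cdot 12 + 100 = 1788 + 100 = 1888$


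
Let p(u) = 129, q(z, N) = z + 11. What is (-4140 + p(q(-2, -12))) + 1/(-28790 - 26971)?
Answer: -223657372/55761 ≈ -4011.0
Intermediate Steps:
q(z, N) = 11 + z
(-4140 + p(q(-2, -12))) + 1/(-28790 - 26971) = (-4140 + 129) + 1/(-28790 - 26971) = -4011 + 1/(-55761) = -4011 - 1/55761 = -223657372/55761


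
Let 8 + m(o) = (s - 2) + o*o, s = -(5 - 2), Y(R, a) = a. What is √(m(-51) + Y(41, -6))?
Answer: √2582 ≈ 50.813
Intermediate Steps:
s = -3 (s = -1*3 = -3)
m(o) = -13 + o² (m(o) = -8 + ((-3 - 2) + o*o) = -8 + (-5 + o²) = -13 + o²)
√(m(-51) + Y(41, -6)) = √((-13 + (-51)²) - 6) = √((-13 + 2601) - 6) = √(2588 - 6) = √2582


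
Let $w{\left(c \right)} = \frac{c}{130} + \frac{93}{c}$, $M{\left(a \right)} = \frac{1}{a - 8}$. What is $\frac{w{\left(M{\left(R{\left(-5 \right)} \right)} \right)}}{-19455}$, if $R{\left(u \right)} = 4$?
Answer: $\frac{193441}{10116600} \approx 0.019121$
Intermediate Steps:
$M{\left(a \right)} = \frac{1}{-8 + a}$
$w{\left(c \right)} = \frac{93}{c} + \frac{c}{130}$ ($w{\left(c \right)} = c \frac{1}{130} + \frac{93}{c} = \frac{c}{130} + \frac{93}{c} = \frac{93}{c} + \frac{c}{130}$)
$\frac{w{\left(M{\left(R{\left(-5 \right)} \right)} \right)}}{-19455} = \frac{\frac{93}{\frac{1}{-8 + 4}} + \frac{1}{130 \left(-8 + 4\right)}}{-19455} = \left(\frac{93}{\frac{1}{-4}} + \frac{1}{130 \left(-4\right)}\right) \left(- \frac{1}{19455}\right) = \left(\frac{93}{- \frac{1}{4}} + \frac{1}{130} \left(- \frac{1}{4}\right)\right) \left(- \frac{1}{19455}\right) = \left(93 \left(-4\right) - \frac{1}{520}\right) \left(- \frac{1}{19455}\right) = \left(-372 - \frac{1}{520}\right) \left(- \frac{1}{19455}\right) = \left(- \frac{193441}{520}\right) \left(- \frac{1}{19455}\right) = \frac{193441}{10116600}$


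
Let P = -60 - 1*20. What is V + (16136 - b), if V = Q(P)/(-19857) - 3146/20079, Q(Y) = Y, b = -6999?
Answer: 3074688326701/132902901 ≈ 23135.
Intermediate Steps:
P = -80 (P = -60 - 20 = -80)
V = -20287934/132902901 (V = -80/(-19857) - 3146/20079 = -80*(-1/19857) - 3146*1/20079 = 80/19857 - 3146/20079 = -20287934/132902901 ≈ -0.15265)
V + (16136 - b) = -20287934/132902901 + (16136 - 1*(-6999)) = -20287934/132902901 + (16136 + 6999) = -20287934/132902901 + 23135 = 3074688326701/132902901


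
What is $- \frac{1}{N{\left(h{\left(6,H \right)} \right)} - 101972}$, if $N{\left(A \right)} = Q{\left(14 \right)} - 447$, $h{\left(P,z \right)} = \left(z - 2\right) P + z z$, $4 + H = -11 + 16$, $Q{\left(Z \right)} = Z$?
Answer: $\frac{1}{102405} \approx 9.7652 \cdot 10^{-6}$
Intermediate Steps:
$H = 1$ ($H = -4 + \left(-11 + 16\right) = -4 + 5 = 1$)
$h{\left(P,z \right)} = z^{2} + P \left(-2 + z\right)$ ($h{\left(P,z \right)} = \left(z - 2\right) P + z^{2} = \left(-2 + z\right) P + z^{2} = P \left(-2 + z\right) + z^{2} = z^{2} + P \left(-2 + z\right)$)
$N{\left(A \right)} = -433$ ($N{\left(A \right)} = 14 - 447 = -433$)
$- \frac{1}{N{\left(h{\left(6,H \right)} \right)} - 101972} = - \frac{1}{-433 - 101972} = - \frac{1}{-102405} = \left(-1\right) \left(- \frac{1}{102405}\right) = \frac{1}{102405}$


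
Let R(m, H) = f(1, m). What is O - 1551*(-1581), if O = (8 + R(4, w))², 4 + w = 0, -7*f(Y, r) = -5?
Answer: 120158140/49 ≈ 2.4522e+6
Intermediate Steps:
f(Y, r) = 5/7 (f(Y, r) = -⅐*(-5) = 5/7)
w = -4 (w = -4 + 0 = -4)
R(m, H) = 5/7
O = 3721/49 (O = (8 + 5/7)² = (61/7)² = 3721/49 ≈ 75.939)
O - 1551*(-1581) = 3721/49 - 1551*(-1581) = 3721/49 + 2452131 = 120158140/49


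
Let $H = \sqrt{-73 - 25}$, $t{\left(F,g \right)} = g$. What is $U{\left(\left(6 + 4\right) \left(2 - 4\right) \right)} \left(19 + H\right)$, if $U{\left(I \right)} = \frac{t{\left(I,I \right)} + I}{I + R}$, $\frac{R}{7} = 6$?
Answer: $- \frac{380}{11} - \frac{140 i \sqrt{2}}{11} \approx -34.545 - 17.999 i$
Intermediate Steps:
$R = 42$ ($R = 7 \cdot 6 = 42$)
$U{\left(I \right)} = \frac{2 I}{42 + I}$ ($U{\left(I \right)} = \frac{I + I}{I + 42} = \frac{2 I}{42 + I}$)
$H = 7 i \sqrt{2}$ ($H = \sqrt{-98} = 7 i \sqrt{2} \approx 9.8995 i$)
$U{\left(\left(6 + 4\right) \left(2 - 4\right) \right)} \left(19 + H\right) = \frac{2 \left(6 + 4\right) \left(2 - 4\right)}{42 + \left(6 + 4\right) \left(2 - 4\right)} \left(19 + 7 i \sqrt{2}\right) = \frac{2 \cdot 10 \left(-2\right)}{42 + 10 \left(-2\right)} \left(19 + 7 i \sqrt{2}\right) = 2 \left(-20\right) \frac{1}{42 - 20} \left(19 + 7 i \sqrt{2}\right) = 2 \left(-20\right) \frac{1}{22} \left(19 + 7 i \sqrt{2}\right) = - \frac{20 \left(19 + 7 i \sqrt{2}\right)}{11} = - \frac{380}{11} - \frac{140 i \sqrt{2}}{11}$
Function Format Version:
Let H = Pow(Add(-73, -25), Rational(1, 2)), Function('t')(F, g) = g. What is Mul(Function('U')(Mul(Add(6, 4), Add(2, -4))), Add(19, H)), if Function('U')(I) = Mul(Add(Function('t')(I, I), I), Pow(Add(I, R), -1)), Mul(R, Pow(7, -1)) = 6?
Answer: Add(Rational(-380, 11), Mul(Rational(-140, 11), I, Pow(2, Rational(1, 2)))) ≈ Add(-34.545, Mul(-17.999, I))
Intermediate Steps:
R = 42 (R = Mul(7, 6) = 42)
Function('U')(I) = Mul(2, I, Pow(Add(42, I), -1)) (Function('U')(I) = Mul(Add(I, I), Pow(Add(I, 42), -1)) = Mul(Mul(2, I), Pow(Add(42, I), -1)) = Mul(2, I, Pow(Add(42, I), -1)))
H = Mul(7, I, Pow(2, Rational(1, 2))) (H = Pow(-98, Rational(1, 2)) = Mul(7, I, Pow(2, Rational(1, 2))) ≈ Mul(9.8995, I))
Mul(Function('U')(Mul(Add(6, 4), Add(2, -4))), Add(19, H)) = Mul(Mul(2, Mul(Add(6, 4), Add(2, -4)), Pow(Add(42, Mul(Add(6, 4), Add(2, -4))), -1)), Add(19, Mul(7, I, Pow(2, Rational(1, 2))))) = Mul(Mul(2, Mul(10, -2), Pow(Add(42, Mul(10, -2)), -1)), Add(19, Mul(7, I, Pow(2, Rational(1, 2))))) = Mul(Mul(2, -20, Pow(Add(42, -20), -1)), Add(19, Mul(7, I, Pow(2, Rational(1, 2))))) = Mul(Mul(2, -20, Pow(22, -1)), Add(19, Mul(7, I, Pow(2, Rational(1, 2))))) = Mul(Mul(2, -20, Rational(1, 22)), Add(19, Mul(7, I, Pow(2, Rational(1, 2))))) = Mul(Rational(-20, 11), Add(19, Mul(7, I, Pow(2, Rational(1, 2))))) = Add(Rational(-380, 11), Mul(Rational(-140, 11), I, Pow(2, Rational(1, 2))))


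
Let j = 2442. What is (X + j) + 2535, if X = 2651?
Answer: 7628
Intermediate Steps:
(X + j) + 2535 = (2651 + 2442) + 2535 = 5093 + 2535 = 7628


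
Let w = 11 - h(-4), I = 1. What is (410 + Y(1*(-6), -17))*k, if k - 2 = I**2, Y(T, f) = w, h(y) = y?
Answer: 1275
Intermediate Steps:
w = 15 (w = 11 - 1*(-4) = 11 + 4 = 15)
Y(T, f) = 15
k = 3 (k = 2 + 1**2 = 2 + 1 = 3)
(410 + Y(1*(-6), -17))*k = (410 + 15)*3 = 425*3 = 1275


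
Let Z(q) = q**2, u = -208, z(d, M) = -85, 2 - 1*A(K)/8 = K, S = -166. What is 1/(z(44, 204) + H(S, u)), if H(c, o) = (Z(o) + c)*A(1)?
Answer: 1/344699 ≈ 2.9011e-6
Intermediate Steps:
A(K) = 16 - 8*K
H(c, o) = 8*c + 8*o**2 (H(c, o) = (o**2 + c)*(16 - 8*1) = (c + o**2)*(16 - 8) = (c + o**2)*8 = 8*c + 8*o**2)
1/(z(44, 204) + H(S, u)) = 1/(-85 + (8*(-166) + 8*(-208)**2)) = 1/(-85 + (-1328 + 8*43264)) = 1/(-85 + (-1328 + 346112)) = 1/(-85 + 344784) = 1/344699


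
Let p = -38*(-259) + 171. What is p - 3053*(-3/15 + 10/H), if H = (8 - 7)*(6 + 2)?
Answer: 136147/20 ≈ 6807.4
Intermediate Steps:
H = 8 (H = 1*8 = 8)
p = 10013 (p = 9842 + 171 = 10013)
p - 3053*(-3/15 + 10/H) = 10013 - 3053*(-3/15 + 10/8) = 10013 - 3053*(-3*1/15 + 10*(⅛)) = 10013 - 3053*(-⅕ + 5/4) = 10013 - 3053*21/20 = 10013 - 64113/20 = 136147/20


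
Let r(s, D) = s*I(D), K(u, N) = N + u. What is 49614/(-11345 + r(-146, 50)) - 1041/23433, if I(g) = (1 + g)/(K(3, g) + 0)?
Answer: -20750582219/4754797841 ≈ -4.3641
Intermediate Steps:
I(g) = (1 + g)/(3 + g) (I(g) = (1 + g)/((g + 3) + 0) = (1 + g)/((3 + g) + 0) = (1 + g)/(3 + g))
r(s, D) = s*(1 + D)/(3 + D) (r(s, D) = s*((1 + D)/(3 + D)) = s*(1 + D)/(3 + D))
49614/(-11345 + r(-146, 50)) - 1041/23433 = 49614/(-11345 - 146*(1 + 50)/(3 + 50)) - 1041/23433 = 49614/(-11345 - 146*51/53) - 1041*1/23433 = 49614/(-11345 - 146*1/53*51) - 347/7811 = 49614/(-11345 - 7446/53) - 347/7811 = 49614/(-608731/53) - 347/7811 = 49614*(-53/608731) - 347/7811 = -2629542/608731 - 347/7811 = -20750582219/4754797841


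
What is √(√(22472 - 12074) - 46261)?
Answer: √(-46261 + √10398) ≈ 214.85*I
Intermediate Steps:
√(√(22472 - 12074) - 46261) = √(√10398 - 46261) = √(-46261 + √10398)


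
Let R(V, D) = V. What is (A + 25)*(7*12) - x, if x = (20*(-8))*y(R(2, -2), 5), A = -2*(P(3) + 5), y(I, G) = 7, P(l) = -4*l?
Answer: 4396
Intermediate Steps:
A = 14 (A = -2*(-4*3 + 5) = -2*(-12 + 5) = -2*(-7) = 14)
x = -1120 (x = (20*(-8))*7 = -160*7 = -1120)
(A + 25)*(7*12) - x = (14 + 25)*(7*12) - 1*(-1120) = 39*84 + 1120 = 3276 + 1120 = 4396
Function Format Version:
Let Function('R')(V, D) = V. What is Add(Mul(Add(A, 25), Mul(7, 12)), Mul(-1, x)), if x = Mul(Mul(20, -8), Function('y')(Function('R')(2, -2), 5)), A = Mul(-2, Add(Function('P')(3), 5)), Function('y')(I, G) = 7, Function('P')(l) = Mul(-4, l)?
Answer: 4396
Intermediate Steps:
A = 14 (A = Mul(-2, Add(Mul(-4, 3), 5)) = Mul(-2, Add(-12, 5)) = Mul(-2, -7) = 14)
x = -1120 (x = Mul(Mul(20, -8), 7) = Mul(-160, 7) = -1120)
Add(Mul(Add(A, 25), Mul(7, 12)), Mul(-1, x)) = Add(Mul(Add(14, 25), Mul(7, 12)), Mul(-1, -1120)) = Add(Mul(39, 84), 1120) = Add(3276, 1120) = 4396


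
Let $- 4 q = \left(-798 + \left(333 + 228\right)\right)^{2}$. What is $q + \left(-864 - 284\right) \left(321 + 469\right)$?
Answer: $- \frac{3683849}{4} \approx -9.2096 \cdot 10^{5}$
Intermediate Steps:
$q = - \frac{56169}{4}$ ($q = - \frac{\left(-798 + \left(333 + 228\right)\right)^{2}}{4} = - \frac{\left(-798 + 561\right)^{2}}{4} = - \frac{\left(-237\right)^{2}}{4} = \left(- \frac{1}{4}\right) 56169 = - \frac{56169}{4} \approx -14042.0$)
$q + \left(-864 - 284\right) \left(321 + 469\right) = - \frac{56169}{4} + \left(-864 - 284\right) \left(321 + 469\right) = - \frac{56169}{4} + \left(-864 - 284\right) 790 = - \frac{56169}{4} - 906920 = - \frac{3683849}{4}$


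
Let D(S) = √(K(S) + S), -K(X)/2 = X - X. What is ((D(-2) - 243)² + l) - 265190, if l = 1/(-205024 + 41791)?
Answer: -33649340320/163233 - 486*I*√2 ≈ -2.0614e+5 - 687.31*I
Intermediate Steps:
K(X) = 0 (K(X) = -2*(X - X) = -2*0 = 0)
D(S) = √S (D(S) = √(0 + S) = √S)
l = -1/163233 (l = 1/(-163233) = -1/163233 ≈ -6.1262e-6)
((D(-2) - 243)² + l) - 265190 = ((√(-2) - 243)² - 1/163233) - 265190 = ((I*√2 - 243)² - 1/163233) - 265190 = ((-243 + I*√2)² - 1/163233) - 265190 = (-1/163233 + (-243 + I*√2)²) - 265190 = -43287759271/163233 + (-243 + I*√2)²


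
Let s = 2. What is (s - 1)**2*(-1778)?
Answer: -1778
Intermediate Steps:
(s - 1)**2*(-1778) = (2 - 1)**2*(-1778) = 1**2*(-1778) = 1*(-1778) = -1778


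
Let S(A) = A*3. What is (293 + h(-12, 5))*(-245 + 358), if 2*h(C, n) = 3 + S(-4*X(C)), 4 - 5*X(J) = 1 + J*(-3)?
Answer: 377533/10 ≈ 37753.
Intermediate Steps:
X(J) = ⅗ + 3*J/5 (X(J) = ⅘ - (1 + J*(-3))/5 = ⅘ - (1 - 3*J)/5 = ⅘ + (-⅕ + 3*J/5) = ⅗ + 3*J/5)
S(A) = 3*A
h(C, n) = -21/10 - 18*C/5 (h(C, n) = (3 + 3*(-4*(⅗ + 3*C/5)))/2 = (3 + 3*(-12/5 - 12*C/5))/2 = (3 + (-36/5 - 36*C/5))/2 = (-21/5 - 36*C/5)/2 = -21/10 - 18*C/5)
(293 + h(-12, 5))*(-245 + 358) = (293 + (-21/10 - 18/5*(-12)))*(-245 + 358) = (293 + (-21/10 + 216/5))*113 = (293 + 411/10)*113 = (3341/10)*113 = 377533/10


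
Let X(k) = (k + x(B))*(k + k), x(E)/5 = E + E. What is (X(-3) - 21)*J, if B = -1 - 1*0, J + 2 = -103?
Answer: -5985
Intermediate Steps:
J = -105 (J = -2 - 103 = -105)
B = -1 (B = -1 + 0 = -1)
x(E) = 10*E (x(E) = 5*(E + E) = 5*(2*E) = 10*E)
X(k) = 2*k*(-10 + k) (X(k) = (k + 10*(-1))*(k + k) = (k - 10)*(2*k) = (-10 + k)*(2*k) = 2*k*(-10 + k))
(X(-3) - 21)*J = (2*(-3)*(-10 - 3) - 21)*(-105) = (2*(-3)*(-13) - 21)*(-105) = (78 - 21)*(-105) = 57*(-105) = -5985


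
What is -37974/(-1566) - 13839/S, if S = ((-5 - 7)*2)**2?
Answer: 3725/16704 ≈ 0.22300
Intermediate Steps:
S = 576 (S = (-12*2)**2 = (-24)**2 = 576)
-37974/(-1566) - 13839/S = -37974/(-1566) - 13839/576 = -37974*(-1/1566) - 13839*1/576 = 6329/261 - 4613/192 = 3725/16704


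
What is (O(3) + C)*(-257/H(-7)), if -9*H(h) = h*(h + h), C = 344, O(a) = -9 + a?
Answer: 390897/49 ≈ 7977.5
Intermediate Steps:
H(h) = -2*h²/9 (H(h) = -h*(h + h)/9 = -h*2*h/9 = -2*h²/9)
(O(3) + C)*(-257/H(-7)) = ((-9 + 3) + 344)*(-257/((-2/9*(-7)²))) = (-6 + 344)*(-257/((-2/9*49))) = 338*(-257/(-98/9)) = 338*(-257*(-9/98)) = 338*(2313/98) = 390897/49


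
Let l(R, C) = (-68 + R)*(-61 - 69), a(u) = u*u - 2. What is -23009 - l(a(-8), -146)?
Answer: -23789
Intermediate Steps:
a(u) = -2 + u² (a(u) = u² - 2 = -2 + u²)
l(R, C) = 8840 - 130*R (l(R, C) = (-68 + R)*(-130) = 8840 - 130*R)
-23009 - l(a(-8), -146) = -23009 - (8840 - 130*(-2 + (-8)²)) = -23009 - (8840 - 130*(-2 + 64)) = -23009 - (8840 - 130*62) = -23009 - (8840 - 8060) = -23009 - 1*780 = -23009 - 780 = -23789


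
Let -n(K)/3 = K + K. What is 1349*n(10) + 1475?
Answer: -79465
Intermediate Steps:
n(K) = -6*K (n(K) = -3*(K + K) = -6*K)
1349*n(10) + 1475 = 1349*(-6*10) + 1475 = 1349*(-60) + 1475 = -80940 + 1475 = -79465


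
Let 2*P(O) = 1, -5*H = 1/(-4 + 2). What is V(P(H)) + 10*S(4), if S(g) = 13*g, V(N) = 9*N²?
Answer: 2089/4 ≈ 522.25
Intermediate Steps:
H = ⅒ (H = -1/(5*(-4 + 2)) = -⅕/(-2) = -⅕*(-½) = ⅒ ≈ 0.10000)
P(O) = ½ (P(O) = (½)*1 = ½)
V(P(H)) + 10*S(4) = 9*(½)² + 10*(13*4) = 9*(¼) + 10*52 = 9/4 + 520 = 2089/4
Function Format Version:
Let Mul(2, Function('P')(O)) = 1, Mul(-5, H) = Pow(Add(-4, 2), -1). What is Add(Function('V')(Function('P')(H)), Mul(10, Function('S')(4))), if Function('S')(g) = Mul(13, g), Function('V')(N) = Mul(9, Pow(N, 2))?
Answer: Rational(2089, 4) ≈ 522.25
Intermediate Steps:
H = Rational(1, 10) (H = Mul(Rational(-1, 5), Pow(Add(-4, 2), -1)) = Mul(Rational(-1, 5), Pow(-2, -1)) = Mul(Rational(-1, 5), Rational(-1, 2)) = Rational(1, 10) ≈ 0.10000)
Function('P')(O) = Rational(1, 2) (Function('P')(O) = Mul(Rational(1, 2), 1) = Rational(1, 2))
Add(Function('V')(Function('P')(H)), Mul(10, Function('S')(4))) = Add(Mul(9, Pow(Rational(1, 2), 2)), Mul(10, Mul(13, 4))) = Add(Mul(9, Rational(1, 4)), Mul(10, 52)) = Add(Rational(9, 4), 520) = Rational(2089, 4)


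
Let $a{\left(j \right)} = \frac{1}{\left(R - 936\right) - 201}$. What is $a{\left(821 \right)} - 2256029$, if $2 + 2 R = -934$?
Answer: $- \frac{3620926546}{1605} \approx -2.256 \cdot 10^{6}$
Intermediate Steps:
$R = -468$ ($R = -1 + \frac{1}{2} \left(-934\right) = -1 - 467 = -468$)
$a{\left(j \right)} = - \frac{1}{1605}$ ($a{\left(j \right)} = \frac{1}{\left(-468 - 936\right) - 201} = \frac{1}{-1404 - 201} = \frac{1}{-1605} = - \frac{1}{1605}$)
$a{\left(821 \right)} - 2256029 = - \frac{1}{1605} - 2256029 = - \frac{3620926546}{1605}$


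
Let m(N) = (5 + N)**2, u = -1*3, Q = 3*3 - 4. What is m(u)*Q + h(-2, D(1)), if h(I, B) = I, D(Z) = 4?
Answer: 18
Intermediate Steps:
Q = 5 (Q = 9 - 4 = 5)
u = -3
m(u)*Q + h(-2, D(1)) = (5 - 3)**2*5 - 2 = 2**2*5 - 2 = 4*5 - 2 = 20 - 2 = 18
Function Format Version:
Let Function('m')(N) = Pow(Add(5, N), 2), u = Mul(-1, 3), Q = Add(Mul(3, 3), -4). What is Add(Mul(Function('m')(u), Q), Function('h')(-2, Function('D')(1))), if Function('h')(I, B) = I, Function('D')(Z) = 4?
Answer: 18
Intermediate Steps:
Q = 5 (Q = Add(9, -4) = 5)
u = -3
Add(Mul(Function('m')(u), Q), Function('h')(-2, Function('D')(1))) = Add(Mul(Pow(Add(5, -3), 2), 5), -2) = Add(Mul(Pow(2, 2), 5), -2) = Add(Mul(4, 5), -2) = Add(20, -2) = 18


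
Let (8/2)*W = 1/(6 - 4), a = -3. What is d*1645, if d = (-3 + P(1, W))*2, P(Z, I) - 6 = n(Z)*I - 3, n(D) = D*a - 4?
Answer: -11515/4 ≈ -2878.8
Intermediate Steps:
n(D) = -4 - 3*D (n(D) = D*(-3) - 4 = -3*D - 4 = -4 - 3*D)
W = 1/8 (W = 1/(4*(6 - 4)) = (1/4)/2 = (1/4)*(1/2) = 1/8 ≈ 0.12500)
P(Z, I) = 3 + I*(-4 - 3*Z) (P(Z, I) = 6 + ((-4 - 3*Z)*I - 3) = 6 + (I*(-4 - 3*Z) - 3) = 6 + (-3 + I*(-4 - 3*Z)) = 3 + I*(-4 - 3*Z))
d = -7/4 (d = (-3 + (3 - 1*1/8*(4 + 3*1)))*2 = (-3 + (3 - 1*1/8*(4 + 3)))*2 = (-3 + (3 - 1*1/8*7))*2 = (-3 + (3 - 7/8))*2 = (-3 + 17/8)*2 = -7/8*2 = -7/4 ≈ -1.7500)
d*1645 = -7/4*1645 = -11515/4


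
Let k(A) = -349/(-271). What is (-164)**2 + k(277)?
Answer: 7289165/271 ≈ 26897.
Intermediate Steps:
k(A) = 349/271 (k(A) = -349*(-1/271) = 349/271)
(-164)**2 + k(277) = (-164)**2 + 349/271 = 26896 + 349/271 = 7289165/271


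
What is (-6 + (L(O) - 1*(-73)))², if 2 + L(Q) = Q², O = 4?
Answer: 6561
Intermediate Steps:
L(Q) = -2 + Q²
(-6 + (L(O) - 1*(-73)))² = (-6 + ((-2 + 4²) - 1*(-73)))² = (-6 + ((-2 + 16) + 73))² = (-6 + (14 + 73))² = (-6 + 87)² = 81² = 6561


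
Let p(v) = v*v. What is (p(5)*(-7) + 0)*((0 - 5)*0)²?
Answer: 0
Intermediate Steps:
p(v) = v²
(p(5)*(-7) + 0)*((0 - 5)*0)² = (5²*(-7) + 0)*((0 - 5)*0)² = (25*(-7) + 0)*(-5*0)² = (-175 + 0)*0² = -175*0 = 0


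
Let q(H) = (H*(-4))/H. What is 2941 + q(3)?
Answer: 2937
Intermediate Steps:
q(H) = -4 (q(H) = (-4*H)/H = -4)
2941 + q(3) = 2941 - 4 = 2937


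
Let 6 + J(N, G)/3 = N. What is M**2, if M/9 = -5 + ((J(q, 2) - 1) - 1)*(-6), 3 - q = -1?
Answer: 149769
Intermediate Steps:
q = 4 (q = 3 - 1*(-1) = 3 + 1 = 4)
J(N, G) = -18 + 3*N
M = 387 (M = 9*(-5 + (((-18 + 3*4) - 1) - 1)*(-6)) = 9*(-5 + (((-18 + 12) - 1) - 1)*(-6)) = 9*(-5 + ((-6 - 1) - 1)*(-6)) = 9*(-5 + (-7 - 1)*(-6)) = 9*(-5 - 8*(-6)) = 9*(-5 + 48) = 9*43 = 387)
M**2 = 387**2 = 149769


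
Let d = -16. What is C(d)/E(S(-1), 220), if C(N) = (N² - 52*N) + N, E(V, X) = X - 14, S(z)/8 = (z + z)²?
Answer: 536/103 ≈ 5.2039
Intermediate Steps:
S(z) = 32*z² (S(z) = 8*(z + z)² = 8*(2*z)² = 8*(4*z²) = 32*z²)
E(V, X) = -14 + X
C(N) = N² - 51*N
C(d)/E(S(-1), 220) = (-16*(-51 - 16))/(-14 + 220) = -16*(-67)/206 = 1072*(1/206) = 536/103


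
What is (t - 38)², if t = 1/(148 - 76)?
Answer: 7480225/5184 ≈ 1442.9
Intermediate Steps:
t = 1/72 ≈ 0.013889
(t - 38)² = (1/72 - 38)² = (-2735/72)² = 7480225/5184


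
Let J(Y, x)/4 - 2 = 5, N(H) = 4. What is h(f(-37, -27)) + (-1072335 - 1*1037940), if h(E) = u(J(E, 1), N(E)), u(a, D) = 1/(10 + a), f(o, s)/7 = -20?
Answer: -80190449/38 ≈ -2.1103e+6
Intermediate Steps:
f(o, s) = -140 (f(o, s) = 7*(-20) = -140)
J(Y, x) = 28 (J(Y, x) = 8 + 4*5 = 8 + 20 = 28)
h(E) = 1/38 (h(E) = 1/(10 + 28) = 1/38)
h(f(-37, -27)) + (-1072335 - 1*1037940) = 1/38 + (-1072335 - 1*1037940) = 1/38 + (-1072335 - 1037940) = 1/38 - 2110275 = -80190449/38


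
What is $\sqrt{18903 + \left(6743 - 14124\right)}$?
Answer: $\sqrt{11522} \approx 107.34$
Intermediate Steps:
$\sqrt{18903 + \left(6743 - 14124\right)} = \sqrt{18903 - 7381} = \sqrt{11522}$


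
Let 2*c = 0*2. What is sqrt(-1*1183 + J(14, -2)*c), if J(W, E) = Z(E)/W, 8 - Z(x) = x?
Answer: 13*I*sqrt(7) ≈ 34.395*I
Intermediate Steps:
Z(x) = 8 - x
c = 0 (c = (0*2)/2 = (1/2)*0 = 0)
J(W, E) = (8 - E)/W
sqrt(-1*1183 + J(14, -2)*c) = sqrt(-1*1183 + ((8 - 1*(-2))/14)*0) = sqrt(-1183 + ((8 + 2)/14)*0) = sqrt(-1183 + ((1/14)*10)*0) = sqrt(-1183 + (5/7)*0) = sqrt(-1183 + 0) = sqrt(-1183) = 13*I*sqrt(7)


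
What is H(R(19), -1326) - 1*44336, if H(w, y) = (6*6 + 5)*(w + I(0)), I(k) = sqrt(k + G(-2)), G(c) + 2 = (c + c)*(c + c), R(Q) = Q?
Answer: -43557 + 41*sqrt(14) ≈ -43404.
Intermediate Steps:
G(c) = -2 + 4*c**2 (G(c) = -2 + (c + c)*(c + c) = -2 + (2*c)*(2*c) = -2 + 4*c**2)
I(k) = sqrt(14 + k) (I(k) = sqrt(k + (-2 + 4*(-2)**2)) = sqrt(k + (-2 + 4*4)) = sqrt(k + (-2 + 16)) = sqrt(k + 14) = sqrt(14 + k))
H(w, y) = 41*w + 41*sqrt(14) (H(w, y) = (6*6 + 5)*(w + sqrt(14 + 0)) = (36 + 5)*(w + sqrt(14)) = 41*(w + sqrt(14)) = 41*w + 41*sqrt(14))
H(R(19), -1326) - 1*44336 = (41*19 + 41*sqrt(14)) - 1*44336 = (779 + 41*sqrt(14)) - 44336 = -43557 + 41*sqrt(14)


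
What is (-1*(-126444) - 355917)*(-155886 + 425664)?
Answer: -61906766994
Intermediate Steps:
(-1*(-126444) - 355917)*(-155886 + 425664) = (126444 - 355917)*269778 = -229473*269778 = -61906766994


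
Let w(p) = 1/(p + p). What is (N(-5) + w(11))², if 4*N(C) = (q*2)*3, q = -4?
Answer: 17161/484 ≈ 35.457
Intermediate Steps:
w(p) = 1/(2*p)
N(C) = -6 (N(C) = (-4*2*3)/4 = (-8*3)/4 = (¼)*(-24) = -6)
(N(-5) + w(11))² = (-6 + (½)/11)² = (-6 + (½)*(1/11))² = (-6 + 1/22)² = (-131/22)² = 17161/484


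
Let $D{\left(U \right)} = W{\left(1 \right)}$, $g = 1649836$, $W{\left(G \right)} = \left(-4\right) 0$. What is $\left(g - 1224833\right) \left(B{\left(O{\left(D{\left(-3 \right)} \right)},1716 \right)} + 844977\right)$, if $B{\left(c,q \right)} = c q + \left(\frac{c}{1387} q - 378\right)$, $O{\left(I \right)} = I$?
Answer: $358957108797$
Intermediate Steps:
$W{\left(G \right)} = 0$
$D{\left(U \right)} = 0$
$B{\left(c,q \right)} = -378 + \frac{1388 c q}{1387}$ ($B{\left(c,q \right)} = c q + \left(c \frac{1}{1387} q - 378\right) = c q + \left(\frac{c}{1387} q - 378\right) = c q + \left(\frac{c q}{1387} - 378\right) = c q + \left(-378 + \frac{c q}{1387}\right) = -378 + \frac{1388 c q}{1387}$)
$\left(g - 1224833\right) \left(B{\left(O{\left(D{\left(-3 \right)} \right)},1716 \right)} + 844977\right) = \left(1649836 - 1224833\right) \left(\left(-378 + \frac{1388}{1387} \cdot 0 \cdot 1716\right) + 844977\right) = 425003 \left(\left(-378 + 0\right) + 844977\right) = 425003 \left(-378 + 844977\right) = 425003 \cdot 844599 = 358957108797$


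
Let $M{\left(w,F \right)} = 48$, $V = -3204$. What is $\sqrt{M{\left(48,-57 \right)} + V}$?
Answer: $2 i \sqrt{789} \approx 56.178 i$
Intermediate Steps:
$\sqrt{M{\left(48,-57 \right)} + V} = \sqrt{48 - 3204} = \sqrt{-3156} = 2 i \sqrt{789}$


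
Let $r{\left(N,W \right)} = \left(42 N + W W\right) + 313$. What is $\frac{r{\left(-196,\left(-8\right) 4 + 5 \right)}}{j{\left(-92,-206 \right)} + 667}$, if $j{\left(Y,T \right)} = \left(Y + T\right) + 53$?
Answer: $- \frac{3595}{211} \approx -17.038$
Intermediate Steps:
$j{\left(Y,T \right)} = 53 + T + Y$ ($j{\left(Y,T \right)} = \left(T + Y\right) + 53 = 53 + T + Y$)
$r{\left(N,W \right)} = 313 + W^{2} + 42 N$ ($r{\left(N,W \right)} = \left(42 N + W^{2}\right) + 313 = \left(W^{2} + 42 N\right) + 313 = 313 + W^{2} + 42 N$)
$\frac{r{\left(-196,\left(-8\right) 4 + 5 \right)}}{j{\left(-92,-206 \right)} + 667} = \frac{313 + \left(\left(-8\right) 4 + 5\right)^{2} + 42 \left(-196\right)}{\left(53 - 206 - 92\right) + 667} = \frac{313 + \left(-32 + 5\right)^{2} - 8232}{-245 + 667} = \frac{313 + \left(-27\right)^{2} - 8232}{422} = \left(313 + 729 - 8232\right) \frac{1}{422} = \left(-7190\right) \frac{1}{422} = - \frac{3595}{211}$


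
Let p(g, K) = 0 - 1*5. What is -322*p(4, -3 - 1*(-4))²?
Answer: -8050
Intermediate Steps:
p(g, K) = -5 (p(g, K) = 0 - 5 = -5)
-322*p(4, -3 - 1*(-4))² = -322*(-5)² = -322*25 = -8050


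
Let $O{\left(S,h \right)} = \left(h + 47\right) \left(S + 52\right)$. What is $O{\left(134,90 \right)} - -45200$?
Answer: $70682$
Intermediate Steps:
$O{\left(S,h \right)} = \left(47 + h\right) \left(52 + S\right)$
$O{\left(134,90 \right)} - -45200 = \left(2444 + 47 \cdot 134 + 52 \cdot 90 + 134 \cdot 90\right) - -45200 = \left(2444 + 6298 + 4680 + 12060\right) + 45200 = 25482 + 45200 = 70682$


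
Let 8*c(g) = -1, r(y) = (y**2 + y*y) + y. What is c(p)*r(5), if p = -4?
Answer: -55/8 ≈ -6.8750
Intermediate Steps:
r(y) = y + 2*y**2 (r(y) = (y**2 + y**2) + y = 2*y**2 + y = y + 2*y**2)
c(g) = -1/8 (c(g) = (1/8)*(-1) = -1/8)
c(p)*r(5) = -5*(1 + 2*5)/8 = -5*(1 + 10)/8 = -5*11/8 = -1/8*55 = -55/8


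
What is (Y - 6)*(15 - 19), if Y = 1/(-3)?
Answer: 76/3 ≈ 25.333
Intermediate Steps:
Y = -⅓ ≈ -0.33333
(Y - 6)*(15 - 19) = (-⅓ - 6)*(15 - 19) = -19/3*(-4) = 76/3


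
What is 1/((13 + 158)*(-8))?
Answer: -1/1368 ≈ -0.00073099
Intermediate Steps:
1/((13 + 158)*(-8)) = 1/(171*(-8)) = 1/(-1368) = -1/1368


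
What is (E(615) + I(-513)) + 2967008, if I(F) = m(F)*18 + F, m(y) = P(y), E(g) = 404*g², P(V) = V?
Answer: 155760161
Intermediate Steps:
m(y) = y
I(F) = 19*F (I(F) = F*18 + F = 18*F + F = 19*F)
(E(615) + I(-513)) + 2967008 = (404*615² + 19*(-513)) + 2967008 = (404*378225 - 9747) + 2967008 = (152802900 - 9747) + 2967008 = 152793153 + 2967008 = 155760161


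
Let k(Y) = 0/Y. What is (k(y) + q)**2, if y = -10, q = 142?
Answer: 20164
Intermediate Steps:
k(Y) = 0
(k(y) + q)**2 = (0 + 142)**2 = 142**2 = 20164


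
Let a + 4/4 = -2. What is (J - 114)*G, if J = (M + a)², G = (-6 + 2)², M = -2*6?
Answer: 1776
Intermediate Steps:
M = -12
G = 16 (G = (-4)² = 16)
a = -3 (a = -1 - 2 = -3)
J = 225 (J = (-12 - 3)² = (-15)² = 225)
(J - 114)*G = (225 - 114)*16 = 111*16 = 1776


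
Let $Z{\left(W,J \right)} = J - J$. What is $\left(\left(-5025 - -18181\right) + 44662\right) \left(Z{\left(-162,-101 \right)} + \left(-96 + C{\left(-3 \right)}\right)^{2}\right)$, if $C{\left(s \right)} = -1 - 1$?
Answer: $555284072$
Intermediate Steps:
$C{\left(s \right)} = -2$ ($C{\left(s \right)} = -1 - 1 = -2$)
$Z{\left(W,J \right)} = 0$
$\left(\left(-5025 - -18181\right) + 44662\right) \left(Z{\left(-162,-101 \right)} + \left(-96 + C{\left(-3 \right)}\right)^{2}\right) = \left(\left(-5025 - -18181\right) + 44662\right) \left(0 + \left(-96 - 2\right)^{2}\right) = \left(\left(-5025 + 18181\right) + 44662\right) \left(0 + \left(-98\right)^{2}\right) = \left(13156 + 44662\right) \left(0 + 9604\right) = 57818 \cdot 9604 = 555284072$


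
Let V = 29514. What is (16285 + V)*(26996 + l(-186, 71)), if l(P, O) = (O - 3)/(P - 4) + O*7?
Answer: 119617873999/95 ≈ 1.2591e+9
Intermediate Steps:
l(P, O) = 7*O + (-3 + O)/(-4 + P) (l(P, O) = (-3 + O)/(-4 + P) + 7*O = 7*O + (-3 + O)/(-4 + P))
(16285 + V)*(26996 + l(-186, 71)) = (16285 + 29514)*(26996 + (-3 - 27*71 + 7*71*(-186))/(-4 - 186)) = 45799*(26996 + (-3 - 1917 - 92442)/(-190)) = 45799*(26996 - 1/190*(-94362)) = 45799*(26996 + 47181/95) = 45799*(2611801/95) = 119617873999/95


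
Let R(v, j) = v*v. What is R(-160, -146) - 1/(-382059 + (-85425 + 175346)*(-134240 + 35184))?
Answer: 228034473856001/8907596635 ≈ 25600.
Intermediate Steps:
R(v, j) = v²
R(-160, -146) - 1/(-382059 + (-85425 + 175346)*(-134240 + 35184)) = (-160)² - 1/(-382059 + (-85425 + 175346)*(-134240 + 35184)) = 25600 - 1/(-382059 + 89921*(-99056)) = 25600 - 1/(-382059 - 8907214576) = 25600 - 1/(-8907596635) = 25600 - 1*(-1/8907596635) = 25600 + 1/8907596635 = 228034473856001/8907596635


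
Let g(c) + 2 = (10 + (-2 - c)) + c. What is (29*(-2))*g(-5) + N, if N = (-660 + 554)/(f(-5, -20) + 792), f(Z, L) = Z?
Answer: -273982/787 ≈ -348.13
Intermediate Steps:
g(c) = 6 (g(c) = -2 + ((10 + (-2 - c)) + c) = -2 + ((8 - c) + c) = -2 + 8 = 6)
N = -106/787 (N = (-660 + 554)/(-5 + 792) = -106/787 ≈ -0.13469)
(29*(-2))*g(-5) + N = (29*(-2))*6 - 106/787 = -58*6 - 106/787 = -348 - 106/787 = -273982/787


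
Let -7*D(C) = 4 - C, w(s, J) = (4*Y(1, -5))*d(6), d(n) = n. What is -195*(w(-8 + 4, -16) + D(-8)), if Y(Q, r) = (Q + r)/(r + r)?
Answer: -10764/7 ≈ -1537.7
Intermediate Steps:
Y(Q, r) = (Q + r)/(2*r) (Y(Q, r) = (Q + r)/((2*r)) = (Q + r)*(1/(2*r)) = (Q + r)/(2*r))
w(s, J) = 48/5 (w(s, J) = (4*((½)*(1 - 5)/(-5)))*6 = (4*((½)*(-⅕)*(-4)))*6 = (4*(⅖))*6 = (8/5)*6 = 48/5)
D(C) = -4/7 + C/7 (D(C) = -(4 - C)/7 = -4/7 + C/7)
-195*(w(-8 + 4, -16) + D(-8)) = -195*(48/5 + (-4/7 + (⅐)*(-8))) = -195*(48/5 + (-4/7 - 8/7)) = -195*(48/5 - 12/7) = -195*276/35 = -10764/7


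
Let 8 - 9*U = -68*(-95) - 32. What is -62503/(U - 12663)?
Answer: 187509/40129 ≈ 4.6727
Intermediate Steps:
U = -2140/3 (U = 8/9 - (-68*(-95) - 32)/9 = 8/9 - (6460 - 32)/9 = 8/9 - ⅑*6428 = 8/9 - 6428/9 = -2140/3 ≈ -713.33)
-62503/(U - 12663) = -62503/(-2140/3 - 12663) = -62503/(-40129/3) = -62503*(-3/40129) = 187509/40129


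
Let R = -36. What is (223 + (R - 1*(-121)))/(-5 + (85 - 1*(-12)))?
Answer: 77/23 ≈ 3.3478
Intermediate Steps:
(223 + (R - 1*(-121)))/(-5 + (85 - 1*(-12))) = (223 + (-36 - 1*(-121)))/(-5 + (85 - 1*(-12))) = (223 + (-36 + 121))/(-5 + (85 + 12)) = (223 + 85)/(-5 + 97) = 308/92 = 308*(1/92) = 77/23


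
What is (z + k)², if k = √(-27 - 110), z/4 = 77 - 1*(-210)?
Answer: (1148 + I*√137)² ≈ 1.3178e+6 + 2.687e+4*I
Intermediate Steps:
z = 1148 (z = 4*(77 - 1*(-210)) = 4*(77 + 210) = 4*287 = 1148)
k = I*√137 (k = √(-137) = I*√137 ≈ 11.705*I)
(z + k)² = (1148 + I*√137)²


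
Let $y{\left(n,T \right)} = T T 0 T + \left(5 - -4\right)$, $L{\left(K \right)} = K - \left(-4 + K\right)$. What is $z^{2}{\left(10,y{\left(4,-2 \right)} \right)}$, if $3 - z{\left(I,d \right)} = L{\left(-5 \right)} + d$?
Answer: $100$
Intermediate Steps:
$L{\left(K \right)} = 4$
$y{\left(n,T \right)} = 9$ ($y{\left(n,T \right)} = T^{2} \cdot 0 T + \left(5 + 4\right) = 0 T + 9 = 0 + 9 = 9$)
$z{\left(I,d \right)} = -1 - d$ ($z{\left(I,d \right)} = 3 - \left(4 + d\right) = -1 - d$)
$z^{2}{\left(10,y{\left(4,-2 \right)} \right)} = \left(-1 - 9\right)^{2} = \left(-10\right)^{2} = 100$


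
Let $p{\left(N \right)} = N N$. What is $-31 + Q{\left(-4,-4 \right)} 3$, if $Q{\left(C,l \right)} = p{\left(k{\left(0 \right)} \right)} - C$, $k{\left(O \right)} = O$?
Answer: $-19$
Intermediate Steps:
$p{\left(N \right)} = N^{2}$
$Q{\left(C,l \right)} = - C$ ($Q{\left(C,l \right)} = 0^{2} - C = 0 - C = - C$)
$-31 + Q{\left(-4,-4 \right)} 3 = -31 + \left(-1\right) \left(-4\right) 3 = -31 + 4 \cdot 3 = -31 + 12 = -19$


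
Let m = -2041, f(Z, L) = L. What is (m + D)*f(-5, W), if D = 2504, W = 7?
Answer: 3241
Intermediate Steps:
(m + D)*f(-5, W) = (-2041 + 2504)*7 = 463*7 = 3241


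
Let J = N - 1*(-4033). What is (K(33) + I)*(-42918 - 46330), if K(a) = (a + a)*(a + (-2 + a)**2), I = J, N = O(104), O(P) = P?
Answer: -6224244768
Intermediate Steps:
N = 104
J = 4137 (J = 104 - 1*(-4033) = 104 + 4033 = 4137)
I = 4137
K(a) = 2*a*(a + (-2 + a)**2) (K(a) = (2*a)*(a + (-2 + a)**2) = 2*a*(a + (-2 + a)**2))
(K(33) + I)*(-42918 - 46330) = (2*33*(33 + (-2 + 33)**2) + 4137)*(-42918 - 46330) = (2*33*(33 + 31**2) + 4137)*(-89248) = (2*33*(33 + 961) + 4137)*(-89248) = (2*33*994 + 4137)*(-89248) = (65604 + 4137)*(-89248) = 69741*(-89248) = -6224244768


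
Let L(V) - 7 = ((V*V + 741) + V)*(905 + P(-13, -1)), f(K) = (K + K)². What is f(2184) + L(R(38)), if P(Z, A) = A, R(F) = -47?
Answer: 21703743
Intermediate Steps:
f(K) = 4*K² (f(K) = (2*K)² = 4*K²)
L(V) = 669871 + 904*V + 904*V² (L(V) = 7 + ((V*V + 741) + V)*(905 - 1) = 7 + ((V² + 741) + V)*904 = 7 + ((741 + V²) + V)*904 = 7 + (741 + V + V²)*904 = 7 + (669864 + 904*V + 904*V²) = 669871 + 904*V + 904*V²)
f(2184) + L(R(38)) = 4*2184² + (669871 + 904*(-47) + 904*(-47)²) = 4*4769856 + (669871 - 42488 + 904*2209) = 19079424 + (669871 - 42488 + 1996936) = 19079424 + 2624319 = 21703743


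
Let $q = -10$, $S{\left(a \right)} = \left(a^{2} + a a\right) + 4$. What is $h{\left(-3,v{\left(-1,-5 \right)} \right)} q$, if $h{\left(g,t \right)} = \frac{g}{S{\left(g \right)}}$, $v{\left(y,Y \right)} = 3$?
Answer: $\frac{15}{11} \approx 1.3636$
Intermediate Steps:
$S{\left(a \right)} = 4 + 2 a^{2}$ ($S{\left(a \right)} = \left(a^{2} + a^{2}\right) + 4 = 2 a^{2} + 4 = 4 + 2 a^{2}$)
$h{\left(g,t \right)} = \frac{g}{4 + 2 g^{2}}$
$h{\left(-3,v{\left(-1,-5 \right)} \right)} q = \frac{1}{2} \left(-3\right) \frac{1}{2 + \left(-3\right)^{2}} \left(-10\right) = \frac{1}{2} \left(-3\right) \frac{1}{2 + 9} \left(-10\right) = \frac{1}{2} \left(-3\right) \frac{1}{11} \left(-10\right) = \left(- \frac{3}{22}\right) \left(-10\right) = \frac{15}{11}$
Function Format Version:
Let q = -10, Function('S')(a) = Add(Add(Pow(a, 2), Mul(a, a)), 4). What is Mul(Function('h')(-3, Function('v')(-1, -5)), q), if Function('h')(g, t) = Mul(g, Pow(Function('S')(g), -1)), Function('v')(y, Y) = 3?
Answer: Rational(15, 11) ≈ 1.3636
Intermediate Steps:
Function('S')(a) = Add(4, Mul(2, Pow(a, 2))) (Function('S')(a) = Add(Add(Pow(a, 2), Pow(a, 2)), 4) = Add(Mul(2, Pow(a, 2)), 4) = Add(4, Mul(2, Pow(a, 2))))
Function('h')(g, t) = Mul(g, Pow(Add(4, Mul(2, Pow(g, 2))), -1))
Mul(Function('h')(-3, Function('v')(-1, -5)), q) = Mul(Mul(Rational(1, 2), -3, Pow(Add(2, Pow(-3, 2)), -1)), -10) = Mul(Mul(Rational(1, 2), -3, Pow(Add(2, 9), -1)), -10) = Mul(Mul(Rational(1, 2), -3, Pow(11, -1)), -10) = Mul(Mul(Rational(1, 2), -3, Rational(1, 11)), -10) = Mul(Rational(-3, 22), -10) = Rational(15, 11)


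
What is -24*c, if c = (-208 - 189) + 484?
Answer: -2088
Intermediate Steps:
c = 87 (c = -397 + 484 = 87)
-24*c = -24*87 = -2088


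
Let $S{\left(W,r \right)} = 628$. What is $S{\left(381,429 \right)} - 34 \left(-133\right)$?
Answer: $5150$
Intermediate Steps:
$S{\left(381,429 \right)} - 34 \left(-133\right) = 628 - 34 \left(-133\right) = 628 - -4522 = 628 + 4522 = 5150$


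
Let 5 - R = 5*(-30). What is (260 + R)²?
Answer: 172225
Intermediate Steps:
R = 155 (R = 5 - 5*(-30) = 5 - 1*(-150) = 5 + 150 = 155)
(260 + R)² = (260 + 155)² = 415² = 172225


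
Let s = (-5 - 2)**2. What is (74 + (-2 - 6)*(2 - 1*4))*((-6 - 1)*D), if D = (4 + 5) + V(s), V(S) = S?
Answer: -36540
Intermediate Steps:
s = 49 (s = (-7)**2 = 49)
D = 58 (D = (4 + 5) + 49 = 9 + 49 = 58)
(74 + (-2 - 6)*(2 - 1*4))*((-6 - 1)*D) = (74 + (-2 - 6)*(2 - 1*4))*((-6 - 1)*58) = (74 - 8*(2 - 4))*(-7*58) = (74 - 8*(-2))*(-406) = (74 + 16)*(-406) = 90*(-406) = -36540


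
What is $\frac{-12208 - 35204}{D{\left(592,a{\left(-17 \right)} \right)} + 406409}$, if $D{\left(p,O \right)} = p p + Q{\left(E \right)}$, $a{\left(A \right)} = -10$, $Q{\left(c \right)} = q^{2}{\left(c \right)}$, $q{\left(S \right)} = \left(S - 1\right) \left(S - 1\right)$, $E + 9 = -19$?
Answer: $- \frac{23706}{732077} \approx -0.032382$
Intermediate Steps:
$E = -28$ ($E = -9 - 19 = -28$)
$q{\left(S \right)} = \left(-1 + S\right)^{2}$ ($q{\left(S \right)} = \left(-1 + S\right) \left(-1 + S\right) = \left(-1 + S\right)^{2}$)
$Q{\left(c \right)} = \left(-1 + c\right)^{4}$ ($Q{\left(c \right)} = \left(\left(-1 + c\right)^{2}\right)^{2} = \left(-1 + c\right)^{4}$)
$D{\left(p,O \right)} = 707281 + p^{2}$ ($D{\left(p,O \right)} = p p + \left(-1 - 28\right)^{4} = p^{2} + \left(-29\right)^{4} = p^{2} + 707281 = 707281 + p^{2}$)
$\frac{-12208 - 35204}{D{\left(592,a{\left(-17 \right)} \right)} + 406409} = \frac{-12208 - 35204}{\left(707281 + 592^{2}\right) + 406409} = - \frac{47412}{\left(707281 + 350464\right) + 406409} = - \frac{47412}{1057745 + 406409} = - \frac{47412}{1464154} = \left(-47412\right) \frac{1}{1464154} = - \frac{23706}{732077}$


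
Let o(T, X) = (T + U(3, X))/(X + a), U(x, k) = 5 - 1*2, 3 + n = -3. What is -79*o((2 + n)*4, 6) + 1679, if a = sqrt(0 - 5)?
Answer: 75001/41 - 1027*I*sqrt(5)/41 ≈ 1829.3 - 56.011*I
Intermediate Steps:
n = -6 (n = -3 - 3 = -6)
U(x, k) = 3 (U(x, k) = 5 - 2 = 3)
a = I*sqrt(5) (a = sqrt(-5) = I*sqrt(5) ≈ 2.2361*I)
o(T, X) = (3 + T)/(X + I*sqrt(5)) (o(T, X) = (T + 3)/(X + I*sqrt(5)) = (3 + T)/(X + I*sqrt(5)))
-79*o((2 + n)*4, 6) + 1679 = -79*(3 + (2 - 6)*4)/(6 + I*sqrt(5)) + 1679 = -79*(3 - 4*4)/(6 + I*sqrt(5)) + 1679 = -79*(3 - 16)/(6 + I*sqrt(5)) + 1679 = -79*(-13)/(6 + I*sqrt(5)) + 1679 = -(-1027)/(6 + I*sqrt(5)) + 1679 = 1027/(6 + I*sqrt(5)) + 1679 = 1679 + 1027/(6 + I*sqrt(5))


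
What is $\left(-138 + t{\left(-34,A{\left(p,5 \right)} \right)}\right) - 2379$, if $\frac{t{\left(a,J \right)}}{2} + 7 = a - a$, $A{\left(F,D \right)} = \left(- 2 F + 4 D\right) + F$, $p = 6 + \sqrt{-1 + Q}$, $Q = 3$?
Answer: $-2531$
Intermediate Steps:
$p = 6 + \sqrt{2}$ ($p = 6 + \sqrt{-1 + 3} = 6 + \sqrt{2} \approx 7.4142$)
$A{\left(F,D \right)} = - F + 4 D$
$t{\left(a,J \right)} = -14$ ($t{\left(a,J \right)} = -14 + 2 \left(a - a\right) = -14 + 2 \cdot 0 = -14 + 0 = -14$)
$\left(-138 + t{\left(-34,A{\left(p,5 \right)} \right)}\right) - 2379 = \left(-138 - 14\right) - 2379 = -152 - 2379 = -2531$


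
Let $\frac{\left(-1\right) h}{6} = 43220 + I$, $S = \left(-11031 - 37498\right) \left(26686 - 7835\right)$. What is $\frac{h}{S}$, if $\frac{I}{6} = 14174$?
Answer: $\frac{769584}{914820179} \approx 0.00084124$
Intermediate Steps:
$I = 85044$ ($I = 6 \cdot 14174 = 85044$)
$S = -914820179$ ($S = \left(-48529\right) 18851 = -914820179$)
$h = -769584$ ($h = - 6 \left(43220 + 85044\right) = \left(-6\right) 128264 = -769584$)
$\frac{h}{S} = - \frac{769584}{-914820179} = \left(-769584\right) \left(- \frac{1}{914820179}\right) = \frac{769584}{914820179}$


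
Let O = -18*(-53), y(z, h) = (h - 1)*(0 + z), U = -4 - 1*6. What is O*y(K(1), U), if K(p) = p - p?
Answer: 0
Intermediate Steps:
K(p) = 0
U = -10 (U = -4 - 6 = -10)
y(z, h) = z*(-1 + h) (y(z, h) = (-1 + h)*z = z*(-1 + h))
O = 954
O*y(K(1), U) = 954*(0*(-1 - 10)) = 954*(0*(-11)) = 954*0 = 0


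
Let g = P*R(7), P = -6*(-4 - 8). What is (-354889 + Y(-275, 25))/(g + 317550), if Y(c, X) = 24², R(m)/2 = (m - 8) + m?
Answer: -354313/318414 ≈ -1.1127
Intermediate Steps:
P = 72 (P = -6*(-12) = 72)
R(m) = -16 + 4*m (R(m) = 2*((m - 8) + m) = 2*((-8 + m) + m) = 2*(-8 + 2*m) = -16 + 4*m)
g = 864 (g = 72*(-16 + 4*7) = 72*(-16 + 28) = 72*12 = 864)
Y(c, X) = 576
(-354889 + Y(-275, 25))/(g + 317550) = (-354889 + 576)/(864 + 317550) = -354313/318414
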